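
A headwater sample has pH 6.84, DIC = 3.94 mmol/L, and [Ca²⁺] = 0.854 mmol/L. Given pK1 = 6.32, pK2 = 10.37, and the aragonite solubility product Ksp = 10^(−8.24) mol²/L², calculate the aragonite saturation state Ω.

Ω = 0.133

α₂ = 1 / (1 + [H⁺]/K2 + [H⁺]²/(K1K2)) = 1 / (1 + 10^+3.53 + 10^+3.01)
   = 1 / (1 + 3388.4 + 1023.3) = 1/4412.7 = 0.0002266
[CO3²⁻] = α₂ × DIC = 0.0002266 × 3.94 = 0.0008929 mmol/L = 0.8929 μmol/L
Ksp = 10^(−8.24) = 5.754×10^-9
Ω = [Ca²⁺][CO3²⁻]/Ksp = (0.854×10^-3)(8.929×10^-7) / 5.754×10^-9 = 0.133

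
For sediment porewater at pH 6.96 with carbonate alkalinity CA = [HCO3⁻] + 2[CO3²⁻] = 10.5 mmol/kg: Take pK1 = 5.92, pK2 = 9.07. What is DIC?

DIC = 11.4 mmol/kg

CA = [HCO3⁻] + 2[CO3²⁻] = (α₁ + 2α₂)·DIC
At pH 6.96: [H⁺]/K1 = 10^-1.04 = 0.091201, K2/[H⁺] = 10^-2.11 = 0.0077625
α₁ = 1/(1 + 0.091201 + 0.0077625) = 1/1.0990 = 0.9099; α₂ = α₁·K2/[H⁺] = 0.007063
α₁ + 2α₂ = 0.9241
DIC = CA / (α₁ + 2α₂) = 10.5 / 0.9241 = 11.4 mmol/kg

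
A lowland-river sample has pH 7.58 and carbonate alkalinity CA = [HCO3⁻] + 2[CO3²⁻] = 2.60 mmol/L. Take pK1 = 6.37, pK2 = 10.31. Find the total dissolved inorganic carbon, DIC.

DIC = 2.75 mmol/L

CA = [HCO3⁻] + 2[CO3²⁻] = (α₁ + 2α₂)·DIC
At pH 7.58: [H⁺]/K1 = 10^-1.21 = 0.061660, K2/[H⁺] = 10^-2.73 = 0.0018621
α₁ = 1/(1 + 0.061660 + 0.0018621) = 1/1.0635 = 0.9403; α₂ = α₁·K2/[H⁺] = 0.001751
α₁ + 2α₂ = 0.9438
DIC = CA / (α₁ + 2α₂) = 2.60 / 0.9438 = 2.75 mmol/L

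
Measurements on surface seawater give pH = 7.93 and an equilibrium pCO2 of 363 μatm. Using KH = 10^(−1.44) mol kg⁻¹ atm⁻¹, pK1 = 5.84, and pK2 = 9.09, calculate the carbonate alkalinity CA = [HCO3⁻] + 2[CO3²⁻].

[CO2*] = KH · pCO2 = 10^(−1.44) × 363×10^-6 = 1.318×10^-5 mol/kg
α₀ = 1/(1 + K1/[H⁺] + K1K2/[H⁺]²) = 1/(1 + 10^+2.09 + 10^+0.93) = 0.007545
DIC = [CO2*]/α₀ = 1.318×10^-5 / 0.007545 = 1.747 mmol/kg
CA = (α₁ + 2α₂)·DIC = (0.9282 + 2×0.06422) × 1.747 = 1.85 mmol/kg

CA = 1.85 mmol/kg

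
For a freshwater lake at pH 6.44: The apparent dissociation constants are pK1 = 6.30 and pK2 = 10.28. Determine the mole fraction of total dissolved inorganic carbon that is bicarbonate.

α₁ = 0.580

α₁ = 1 / (1 + [H⁺]/K1 + K2/[H⁺]) = 1 / (1 + 10^-0.14 + 10^-3.84)
   = 1 / (1 + 0.72444 + 0.00014454) = 1/1.7246 = 0.5799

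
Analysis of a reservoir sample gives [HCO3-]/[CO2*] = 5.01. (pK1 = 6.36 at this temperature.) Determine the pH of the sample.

pH = 7.06

From K1 = [H⁺][HCO3-]/[CO2*]:  pH = pK1 + log₁₀([HCO3-]/[CO2*])
log₁₀(5.01) = +0.700
pH = 6.36 + (+0.700) = 7.06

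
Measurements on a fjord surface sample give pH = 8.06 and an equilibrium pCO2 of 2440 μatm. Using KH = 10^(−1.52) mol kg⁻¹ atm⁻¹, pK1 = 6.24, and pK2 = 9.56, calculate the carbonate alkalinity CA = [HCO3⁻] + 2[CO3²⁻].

[CO2*] = KH · pCO2 = 10^(−1.52) × 2440×10^-6 = 7.369×10^-5 mol/kg
α₀ = 1/(1 + K1/[H⁺] + K1K2/[H⁺]²) = 1/(1 + 10^+1.82 + 10^+0.32) = 0.01446
DIC = [CO2*]/α₀ = 7.369×10^-5 / 0.01446 = 5.096 mmol/kg
CA = (α₁ + 2α₂)·DIC = (0.9553 + 2×0.03021) × 5.096 = 5.18 mmol/kg

CA = 5.18 mmol/kg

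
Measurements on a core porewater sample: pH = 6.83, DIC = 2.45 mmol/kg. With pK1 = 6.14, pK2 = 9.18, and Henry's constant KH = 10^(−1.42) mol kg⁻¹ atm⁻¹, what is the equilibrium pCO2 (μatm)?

pCO2 = 1.09×10^4 μatm

α₀ = 1 / (1 + K1/[H⁺] + K1K2/[H⁺]²) = 1 / (1 + 10^+0.69 + 10^-1.66)
   = 1 / (1 + 4.8978 + 0.021878) = 1/5.9197 = 0.1689
[CO2*] = α₀ × DIC = 0.1689 × 2.45 = 0.4139 mmol/kg
pCO2 = [CO2*]/KH = 4.139×10^-4 / 3.802×10^-2 = 1.09×10^4 μatm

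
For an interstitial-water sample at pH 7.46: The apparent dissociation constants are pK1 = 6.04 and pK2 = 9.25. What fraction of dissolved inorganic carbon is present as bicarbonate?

α₁ = 0.949

α₁ = 1 / (1 + [H⁺]/K1 + K2/[H⁺]) = 1 / (1 + 10^-1.42 + 10^-1.79)
   = 1 / (1 + 0.038019 + 0.016218) = 1/1.0542 = 0.9486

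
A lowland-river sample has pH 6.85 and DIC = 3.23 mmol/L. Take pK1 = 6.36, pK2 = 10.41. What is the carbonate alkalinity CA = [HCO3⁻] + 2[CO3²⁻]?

CA = 2.44 mmol/L

CA = [HCO3⁻] + 2[CO3²⁻] = (α₁ + 2α₂)·DIC
At pH 6.85: [H⁺]/K1 = 10^-0.49 = 0.32359, K2/[H⁺] = 10^-3.56 = 0.00027542
α₁ = 1/(1 + 0.32359 + 0.00027542) = 1/1.3239 = 0.7554; α₂ = α₁·K2/[H⁺] = 0.0002080
α₁ + 2α₂ = 0.7558
CA = 0.7558 × 3.23 = 2.44 mmol/L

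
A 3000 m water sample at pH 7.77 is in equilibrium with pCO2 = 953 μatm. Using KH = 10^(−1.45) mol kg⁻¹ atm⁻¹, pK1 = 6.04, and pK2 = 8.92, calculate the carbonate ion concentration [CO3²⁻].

[CO2*] = KH · pCO2 = 10^(−1.45) × 953×10^-6 = 3.381×10^-5 mol/kg
α₀ = 1/(1 + K1/[H⁺] + K1K2/[H⁺]²) = 1/(1 + 10^+1.73 + 10^+0.58) = 0.01709
DIC = [CO2*]/α₀ = 3.381×10^-5 / 0.01709 = 1.978 mmol/kg
[CO3²⁻] = α₂·DIC; α₂ = 0.06498, so [CO3²⁻] = 0.06498 × 1.978 = 0.129 mmol/kg

[CO3²⁻] = 0.129 mmol/kg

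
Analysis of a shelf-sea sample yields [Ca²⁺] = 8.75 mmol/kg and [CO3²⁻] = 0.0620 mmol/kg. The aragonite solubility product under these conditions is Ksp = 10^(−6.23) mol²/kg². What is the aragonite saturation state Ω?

Ω = 0.921

Ksp = 10^(−6.23) = 5.888×10^-7
Ω = [Ca²⁺][CO3²⁻]/Ksp = (8.75×10^-3)(0.0620×10^-3) / 5.888×10^-7 = 0.921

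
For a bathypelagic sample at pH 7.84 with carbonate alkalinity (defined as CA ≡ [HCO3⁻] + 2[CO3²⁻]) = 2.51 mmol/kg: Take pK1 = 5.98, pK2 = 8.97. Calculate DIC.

CA = [HCO3⁻] + 2[CO3²⁻] = (α₁ + 2α₂)·DIC
At pH 7.84: [H⁺]/K1 = 10^-1.86 = 0.013804, K2/[H⁺] = 10^-1.13 = 0.074131
α₁ = 1/(1 + 0.013804 + 0.074131) = 1/1.0879 = 0.9192; α₂ = α₁·K2/[H⁺] = 0.06814
α₁ + 2α₂ = 1.0555
DIC = CA / (α₁ + 2α₂) = 2.51 / 1.0555 = 2.38 mmol/kg

DIC = 2.38 mmol/kg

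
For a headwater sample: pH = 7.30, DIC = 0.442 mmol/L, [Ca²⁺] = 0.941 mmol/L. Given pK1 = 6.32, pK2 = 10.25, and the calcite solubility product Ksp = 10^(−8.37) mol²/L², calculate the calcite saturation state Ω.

α₂ = 1 / (1 + [H⁺]/K2 + [H⁺]²/(K1K2)) = 1 / (1 + 10^+2.95 + 10^+1.97)
   = 1 / (1 + 891.25 + 93.325) = 1/985.58 = 0.001015
[CO3²⁻] = α₂ × DIC = 0.001015 × 0.442 = 0.0004485 mmol/L = 0.4485 μmol/L
Ksp = 10^(−8.37) = 4.266×10^-9
Ω = [Ca²⁺][CO3²⁻]/Ksp = (0.941×10^-3)(4.485×10^-7) / 4.266×10^-9 = 0.0989

Ω = 0.0989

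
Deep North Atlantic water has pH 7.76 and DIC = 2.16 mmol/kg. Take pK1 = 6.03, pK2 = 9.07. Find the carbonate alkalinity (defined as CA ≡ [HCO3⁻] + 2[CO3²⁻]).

CA = 2.22 mmol/kg

CA = [HCO3⁻] + 2[CO3²⁻] = (α₁ + 2α₂)·DIC
At pH 7.76: [H⁺]/K1 = 10^-1.73 = 0.018621, K2/[H⁺] = 10^-1.31 = 0.048978
α₁ = 1/(1 + 0.018621 + 0.048978) = 1/1.0676 = 0.9367; α₂ = α₁·K2/[H⁺] = 0.04588
α₁ + 2α₂ = 1.0284
CA = 1.0284 × 2.16 = 2.22 mmol/kg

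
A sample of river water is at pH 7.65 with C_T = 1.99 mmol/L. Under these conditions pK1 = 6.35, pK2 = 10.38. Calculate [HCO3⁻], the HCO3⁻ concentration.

α₁ = 1 / (1 + [H⁺]/K1 + K2/[H⁺]) = 1 / (1 + 10^-1.30 + 10^-2.73)
   = 1 / (1 + 0.050119 + 0.0018621) = 1/1.0520 = 0.9506
[HCO3⁻] = α₁ × DIC = 0.9506 × 1.99 = 1.89 mmol/L

[HCO3⁻] = 1.89 mmol/L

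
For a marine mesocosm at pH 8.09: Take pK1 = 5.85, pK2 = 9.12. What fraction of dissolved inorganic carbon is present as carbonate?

α₂ = 0.0849

α₂ = 1 / (1 + [H⁺]/K2 + [H⁺]²/(K1K2)) = 1 / (1 + 10^+1.03 + 10^-1.21)
   = 1 / (1 + 10.715 + 0.061660) = 1/11.777 = 0.08491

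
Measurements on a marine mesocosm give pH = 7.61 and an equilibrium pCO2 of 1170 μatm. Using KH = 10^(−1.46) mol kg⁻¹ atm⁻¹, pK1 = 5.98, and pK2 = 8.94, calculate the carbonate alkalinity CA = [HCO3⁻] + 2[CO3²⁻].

[CO2*] = KH · pCO2 = 10^(−1.46) × 1170×10^-6 = 4.057×10^-5 mol/kg
α₀ = 1/(1 + K1/[H⁺] + K1K2/[H⁺]²) = 1/(1 + 10^+1.63 + 10^+0.30) = 0.02190
DIC = [CO2*]/α₀ = 4.057×10^-5 / 0.02190 = 1.852 mmol/kg
CA = (α₁ + 2α₂)·DIC = (0.9344 + 2×0.04370) × 1.852 = 1.89 mmol/kg

CA = 1.89 mmol/kg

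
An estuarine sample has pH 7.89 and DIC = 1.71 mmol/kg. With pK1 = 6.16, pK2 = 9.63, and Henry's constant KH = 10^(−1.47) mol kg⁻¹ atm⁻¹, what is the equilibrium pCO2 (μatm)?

pCO2 = 906 μatm

α₀ = 1 / (1 + K1/[H⁺] + K1K2/[H⁺]²) = 1 / (1 + 10^+1.73 + 10^-0.01)
   = 1 / (1 + 53.703 + 0.97724) = 1/55.680 = 0.01796
[CO2*] = α₀ × DIC = 0.01796 × 1.71 = 0.03071 mmol/kg
pCO2 = [CO2*]/KH = 3.071×10^-5 / 3.388×10^-2 = 906 μatm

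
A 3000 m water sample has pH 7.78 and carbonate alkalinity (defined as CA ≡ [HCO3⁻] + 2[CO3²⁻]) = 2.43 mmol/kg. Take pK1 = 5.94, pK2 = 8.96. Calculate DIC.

CA = [HCO3⁻] + 2[CO3²⁻] = (α₁ + 2α₂)·DIC
At pH 7.78: [H⁺]/K1 = 10^-1.84 = 0.014454, K2/[H⁺] = 10^-1.18 = 0.066069
α₁ = 1/(1 + 0.014454 + 0.066069) = 1/1.0805 = 0.9255; α₂ = α₁·K2/[H⁺] = 0.06115
α₁ + 2α₂ = 1.0478
DIC = CA / (α₁ + 2α₂) = 2.43 / 1.0478 = 2.32 mmol/kg

DIC = 2.32 mmol/kg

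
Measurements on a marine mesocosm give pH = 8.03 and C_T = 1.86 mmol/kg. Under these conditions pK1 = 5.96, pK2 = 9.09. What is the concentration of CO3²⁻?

α₂ = 1 / (1 + [H⁺]/K2 + [H⁺]²/(K1K2)) = 1 / (1 + 10^+1.06 + 10^-1.01)
   = 1 / (1 + 11.482 + 0.097724) = 1/12.579 = 0.07950
[CO3²⁻] = α₂ × DIC = 0.07950 × 1.86 = 0.148 mmol/kg

[CO3²⁻] = 0.148 mmol/kg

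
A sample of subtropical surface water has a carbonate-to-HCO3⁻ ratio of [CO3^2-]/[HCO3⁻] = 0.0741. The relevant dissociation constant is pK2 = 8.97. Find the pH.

From K2 = [H⁺][CO3^2-]/[HCO3⁻]:  pH = pK2 + log₁₀([CO3^2-]/[HCO3⁻])
log₁₀(0.0741) = -1.130
pH = 8.97 + (-1.130) = 7.84

pH = 7.84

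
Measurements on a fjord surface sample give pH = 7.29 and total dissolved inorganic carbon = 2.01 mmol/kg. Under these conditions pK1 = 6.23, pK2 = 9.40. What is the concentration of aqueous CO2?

[CO2*] = 0.160 mmol/kg

α₀ = 1 / (1 + K1/[H⁺] + K1K2/[H⁺]²) = 1 / (1 + 10^+1.06 + 10^-1.05)
   = 1 / (1 + 11.482 + 0.089125) = 1/12.571 = 0.07955
[CO2*] = α₀ × DIC = 0.07955 × 2.01 = 0.160 mmol/kg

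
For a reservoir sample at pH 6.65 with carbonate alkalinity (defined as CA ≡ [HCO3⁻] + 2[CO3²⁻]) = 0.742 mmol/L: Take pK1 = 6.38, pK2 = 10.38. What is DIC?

CA = [HCO3⁻] + 2[CO3²⁻] = (α₁ + 2α₂)·DIC
At pH 6.65: [H⁺]/K1 = 10^-0.27 = 0.53703, K2/[H⁺] = 10^-3.73 = 0.00018621
α₁ = 1/(1 + 0.53703 + 0.00018621) = 1/1.5372 = 0.6505; α₂ = α₁·K2/[H⁺] = 0.0001211
α₁ + 2α₂ = 0.6508
DIC = CA / (α₁ + 2α₂) = 0.742 / 0.6508 = 1.14 mmol/L

DIC = 1.14 mmol/L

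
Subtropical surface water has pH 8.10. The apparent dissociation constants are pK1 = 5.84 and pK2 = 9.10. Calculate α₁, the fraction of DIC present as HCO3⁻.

α₁ = 1 / (1 + [H⁺]/K1 + K2/[H⁺]) = 1 / (1 + 10^-2.26 + 10^-1.00)
   = 1 / (1 + 0.0054954 + 0.10000) = 1/1.1055 = 0.9046

α₁ = 0.905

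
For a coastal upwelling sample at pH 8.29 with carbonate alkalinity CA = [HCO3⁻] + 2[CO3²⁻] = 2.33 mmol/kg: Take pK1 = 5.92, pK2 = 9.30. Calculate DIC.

CA = [HCO3⁻] + 2[CO3²⁻] = (α₁ + 2α₂)·DIC
At pH 8.29: [H⁺]/K1 = 10^-2.37 = 0.0042658, K2/[H⁺] = 10^-1.01 = 0.097724
α₁ = 1/(1 + 0.0042658 + 0.097724) = 1/1.1020 = 0.9074; α₂ = α₁·K2/[H⁺] = 0.08868
α₁ + 2α₂ = 1.0848
DIC = CA / (α₁ + 2α₂) = 2.33 / 1.0848 = 2.15 mmol/kg

DIC = 2.15 mmol/kg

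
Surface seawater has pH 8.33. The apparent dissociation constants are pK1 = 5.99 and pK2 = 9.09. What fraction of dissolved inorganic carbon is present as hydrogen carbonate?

α₁ = 0.849

α₁ = 1 / (1 + [H⁺]/K1 + K2/[H⁺]) = 1 / (1 + 10^-2.34 + 10^-0.76)
   = 1 / (1 + 0.0045709 + 0.17378) = 1/1.1784 = 0.8486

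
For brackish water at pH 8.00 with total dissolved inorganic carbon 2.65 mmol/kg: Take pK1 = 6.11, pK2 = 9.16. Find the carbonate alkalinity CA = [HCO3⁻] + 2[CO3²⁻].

CA = 2.79 mmol/kg

CA = [HCO3⁻] + 2[CO3²⁻] = (α₁ + 2α₂)·DIC
At pH 8.00: [H⁺]/K1 = 10^-1.89 = 0.012882, K2/[H⁺] = 10^-1.16 = 0.069183
α₁ = 1/(1 + 0.012882 + 0.069183) = 1/1.0821 = 0.9242; α₂ = α₁·K2/[H⁺] = 0.06394
α₁ + 2α₂ = 1.0520
CA = 1.0520 × 2.65 = 2.79 mmol/kg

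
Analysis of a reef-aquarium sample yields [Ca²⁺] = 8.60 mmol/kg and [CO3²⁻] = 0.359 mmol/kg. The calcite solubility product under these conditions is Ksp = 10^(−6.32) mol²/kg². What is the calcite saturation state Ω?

Ω = 6.45

Ksp = 10^(−6.32) = 4.786×10^-7
Ω = [Ca²⁺][CO3²⁻]/Ksp = (8.60×10^-3)(0.359×10^-3) / 4.786×10^-7 = 6.45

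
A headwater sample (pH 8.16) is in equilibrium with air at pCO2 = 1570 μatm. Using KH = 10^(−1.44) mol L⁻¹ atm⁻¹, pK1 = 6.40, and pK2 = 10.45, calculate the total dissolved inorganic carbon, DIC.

DIC = 3.35 mmol/L

[CO2*] = KH · pCO2 = 10^(−1.44) × 1570×10^-6 = 5.700×10^-5 mol/L
α₀ = 1/(1 + K1/[H⁺] + K1K2/[H⁺]²) = 1/(1 + 10^+1.76 + 10^-0.53) = 0.01700
DIC = [CO2*]/α₀ = 5.700×10^-5 / 0.01700 = 3.35 mmol/L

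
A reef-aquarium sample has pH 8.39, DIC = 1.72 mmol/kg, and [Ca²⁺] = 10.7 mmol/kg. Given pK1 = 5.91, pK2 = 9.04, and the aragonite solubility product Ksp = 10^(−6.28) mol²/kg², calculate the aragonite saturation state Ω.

α₂ = 1 / (1 + [H⁺]/K2 + [H⁺]²/(K1K2)) = 1 / (1 + 10^+0.65 + 10^-1.83)
   = 1 / (1 + 4.4668 + 0.014791) = 1/5.4816 = 0.1824
[CO3²⁻] = α₂ × DIC = 0.1824 × 1.72 = 0.3138 mmol/kg
Ksp = 10^(−6.28) = 5.248×10^-7
Ω = [Ca²⁺][CO3²⁻]/Ksp = (10.7×10^-3)(3.138×10^-4) / 5.248×10^-7 = 6.40

Ω = 6.40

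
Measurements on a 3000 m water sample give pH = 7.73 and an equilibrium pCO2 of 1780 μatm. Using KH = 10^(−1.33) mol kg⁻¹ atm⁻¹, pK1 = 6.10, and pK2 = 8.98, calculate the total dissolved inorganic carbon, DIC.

[CO2*] = KH · pCO2 = 10^(−1.33) × 1780×10^-6 = 8.326×10^-5 mol/kg
α₀ = 1/(1 + K1/[H⁺] + K1K2/[H⁺]²) = 1/(1 + 10^+1.63 + 10^+0.38) = 0.02171
DIC = [CO2*]/α₀ = 8.326×10^-5 / 0.02171 = 3.83 mmol/kg

DIC = 3.83 mmol/kg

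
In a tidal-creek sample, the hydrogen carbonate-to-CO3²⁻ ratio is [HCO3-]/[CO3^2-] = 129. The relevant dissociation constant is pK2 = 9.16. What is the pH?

From K2 = [H⁺][CO3^2-]/[HCO3-]:  pH = pK2 − log₁₀([HCO3-]/[CO3^2-])
log₁₀(129) = +2.111
pH = 9.16 − (+2.111) = 7.05

pH = 7.05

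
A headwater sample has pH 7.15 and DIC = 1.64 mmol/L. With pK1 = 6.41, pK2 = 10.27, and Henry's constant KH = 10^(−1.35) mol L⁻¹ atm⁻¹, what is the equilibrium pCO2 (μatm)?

pCO2 = 5650 μatm

α₀ = 1 / (1 + K1/[H⁺] + K1K2/[H⁺]²) = 1 / (1 + 10^+0.74 + 10^-2.38)
   = 1 / (1 + 5.4954 + 0.0041687) = 1/6.4996 = 0.1539
[CO2*] = α₀ × DIC = 0.1539 × 1.64 = 0.2523 mmol/L
pCO2 = [CO2*]/KH = 2.523×10^-4 / 4.467×10^-2 = 5650 μatm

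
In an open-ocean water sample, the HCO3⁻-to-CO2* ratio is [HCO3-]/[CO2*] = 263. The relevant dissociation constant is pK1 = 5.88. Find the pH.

pH = 8.30

From K1 = [H⁺][HCO3-]/[CO2*]:  pH = pK1 + log₁₀([HCO3-]/[CO2*])
log₁₀(263) = +2.420
pH = 5.88 + (+2.420) = 8.30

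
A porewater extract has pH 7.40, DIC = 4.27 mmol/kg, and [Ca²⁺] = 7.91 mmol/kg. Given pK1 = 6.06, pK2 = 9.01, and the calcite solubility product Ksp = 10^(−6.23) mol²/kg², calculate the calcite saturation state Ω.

α₂ = 1 / (1 + [H⁺]/K2 + [H⁺]²/(K1K2)) = 1 / (1 + 10^+1.61 + 10^+0.27)
   = 1 / (1 + 40.738 + 1.8621) = 1/43.600 = 0.02294
[CO3²⁻] = α₂ × DIC = 0.02294 × 4.27 = 0.09794 mmol/kg
Ksp = 10^(−6.23) = 5.888×10^-7
Ω = [Ca²⁺][CO3²⁻]/Ksp = (7.91×10^-3)(9.794×10^-5) / 5.888×10^-7 = 1.32

Ω = 1.32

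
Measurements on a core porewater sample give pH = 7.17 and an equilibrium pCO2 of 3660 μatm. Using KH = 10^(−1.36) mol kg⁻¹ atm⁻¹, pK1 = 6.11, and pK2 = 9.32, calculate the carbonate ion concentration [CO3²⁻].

[CO2*] = KH · pCO2 = 10^(−1.36) × 3660×10^-6 = 1.598×10^-4 mol/kg
α₀ = 1/(1 + K1/[H⁺] + K1K2/[H⁺]²) = 1/(1 + 10^+1.06 + 10^-1.09) = 0.07960
DIC = [CO2*]/α₀ = 1.598×10^-4 / 0.07960 = 2.007 mmol/kg
[CO3²⁻] = α₂·DIC; α₂ = 0.006470, so [CO3²⁻] = 0.006470 × 2.007 = 0.0130 mmol/kg = 13.0 μmol/kg

[CO3²⁻] = 13.0 μmol/kg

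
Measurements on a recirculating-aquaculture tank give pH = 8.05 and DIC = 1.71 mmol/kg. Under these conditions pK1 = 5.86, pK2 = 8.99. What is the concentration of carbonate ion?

[CO3²⁻] = 0.175 mmol/kg

α₂ = 1 / (1 + [H⁺]/K2 + [H⁺]²/(K1K2)) = 1 / (1 + 10^+0.94 + 10^-1.25)
   = 1 / (1 + 8.7096 + 0.056234) = 1/9.7659 = 0.1024
[CO3²⁻] = α₂ × DIC = 0.1024 × 1.71 = 0.175 mmol/kg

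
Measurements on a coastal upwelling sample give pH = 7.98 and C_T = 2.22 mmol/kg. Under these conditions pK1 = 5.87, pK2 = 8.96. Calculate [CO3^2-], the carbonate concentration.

α₂ = 1 / (1 + [H⁺]/K2 + [H⁺]²/(K1K2)) = 1 / (1 + 10^+0.98 + 10^-1.13)
   = 1 / (1 + 9.5499 + 0.074131) = 1/10.624 = 0.09413
[CO3²⁻] = α₂ × DIC = 0.09413 × 2.22 = 0.209 mmol/kg

[CO3²⁻] = 0.209 mmol/kg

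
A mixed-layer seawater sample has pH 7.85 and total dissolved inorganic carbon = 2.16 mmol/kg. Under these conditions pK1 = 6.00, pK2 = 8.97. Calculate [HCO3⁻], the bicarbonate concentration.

α₁ = 1 / (1 + [H⁺]/K1 + K2/[H⁺]) = 1 / (1 + 10^-1.85 + 10^-1.12)
   = 1 / (1 + 0.014125 + 0.075858) = 1/1.0900 = 0.9174
[HCO3⁻] = α₁ × DIC = 0.9174 × 2.16 = 1.98 mmol/kg

[HCO3⁻] = 1.98 mmol/kg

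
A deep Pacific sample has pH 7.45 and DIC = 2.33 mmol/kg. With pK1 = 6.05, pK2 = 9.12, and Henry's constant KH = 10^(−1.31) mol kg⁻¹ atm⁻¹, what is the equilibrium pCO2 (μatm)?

α₀ = 1 / (1 + K1/[H⁺] + K1K2/[H⁺]²) = 1 / (1 + 10^+1.40 + 10^-0.27)
   = 1 / (1 + 25.119 + 0.53703) = 1/26.656 = 0.03752
[CO2*] = α₀ × DIC = 0.03752 × 2.33 = 0.08741 mmol/kg
pCO2 = [CO2*]/KH = 8.741×10^-5 / 4.898×10^-2 = 1780 μatm

pCO2 = 1780 μatm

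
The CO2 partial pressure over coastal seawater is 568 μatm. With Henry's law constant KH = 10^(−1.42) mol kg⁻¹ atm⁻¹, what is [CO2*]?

[CO2*] = 21.6 μmol/kg

KH = 10^(−1.42) = 3.802×10^-2 mol kg⁻¹ atm⁻¹
[CO2*] = KH · pCO2 = 3.802×10^-2 × 568×10^-6 atm = 2.16×10^-5 mol/kg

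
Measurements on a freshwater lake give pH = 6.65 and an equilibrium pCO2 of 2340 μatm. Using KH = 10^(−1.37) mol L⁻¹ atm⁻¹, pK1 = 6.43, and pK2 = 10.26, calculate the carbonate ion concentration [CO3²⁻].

[CO2*] = KH · pCO2 = 10^(−1.37) × 2340×10^-6 = 9.982×10^-5 mol/L
α₀ = 1/(1 + K1/[H⁺] + K1K2/[H⁺]²) = 1/(1 + 10^+0.22 + 10^-3.39) = 0.3759
DIC = [CO2*]/α₀ = 9.982×10^-5 / 0.3759 = 0.2655 mmol/L
[CO3²⁻] = α₂·DIC; α₂ = 0.0001532, so [CO3²⁻] = 0.0001532 × 0.2655 = 4.07×10^-5 mmol/L = 0.0407 μmol/L

[CO3²⁻] = 0.0407 μmol/L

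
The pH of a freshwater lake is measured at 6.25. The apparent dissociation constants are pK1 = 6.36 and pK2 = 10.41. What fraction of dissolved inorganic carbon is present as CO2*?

α₀ = 1 / (1 + K1/[H⁺] + K1K2/[H⁺]²) = 1 / (1 + 10^-0.11 + 10^-4.27)
   = 1 / (1 + 0.77625 + 5.3703×10^-5) = 1/1.7763 = 0.5630

α₀ = 0.563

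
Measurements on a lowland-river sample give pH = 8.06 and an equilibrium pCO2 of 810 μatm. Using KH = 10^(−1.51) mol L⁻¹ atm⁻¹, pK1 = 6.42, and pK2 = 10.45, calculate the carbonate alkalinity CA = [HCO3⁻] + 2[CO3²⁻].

CA = 1.10 mmol/L

[CO2*] = KH · pCO2 = 10^(−1.51) × 810×10^-6 = 2.503×10^-5 mol/L
α₀ = 1/(1 + K1/[H⁺] + K1K2/[H⁺]²) = 1/(1 + 10^+1.64 + 10^-0.75) = 0.02231
DIC = [CO2*]/α₀ = 2.503×10^-5 / 0.02231 = 1.122 mmol/L
CA = (α₁ + 2α₂)·DIC = (0.9737 + 2×0.003967) × 1.122 = 1.10 mmol/L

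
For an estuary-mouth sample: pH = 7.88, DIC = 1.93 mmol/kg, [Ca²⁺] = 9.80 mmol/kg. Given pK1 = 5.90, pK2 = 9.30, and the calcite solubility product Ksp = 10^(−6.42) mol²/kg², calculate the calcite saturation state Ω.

Ω = 1.80

α₂ = 1 / (1 + [H⁺]/K2 + [H⁺]²/(K1K2)) = 1 / (1 + 10^+1.42 + 10^-0.56)
   = 1 / (1 + 26.303 + 0.27542) = 1/27.578 = 0.03626
[CO3²⁻] = α₂ × DIC = 0.03626 × 1.93 = 0.06998 mmol/kg
Ksp = 10^(−6.42) = 3.802×10^-7
Ω = [Ca²⁺][CO3²⁻]/Ksp = (9.80×10^-3)(6.998×10^-5) / 3.802×10^-7 = 1.80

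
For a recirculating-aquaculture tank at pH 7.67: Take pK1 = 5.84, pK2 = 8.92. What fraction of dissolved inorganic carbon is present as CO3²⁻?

α₂ = 0.0525

α₂ = 1 / (1 + [H⁺]/K2 + [H⁺]²/(K1K2)) = 1 / (1 + 10^+1.25 + 10^-0.58)
   = 1 / (1 + 17.783 + 0.26303) = 1/19.046 = 0.05250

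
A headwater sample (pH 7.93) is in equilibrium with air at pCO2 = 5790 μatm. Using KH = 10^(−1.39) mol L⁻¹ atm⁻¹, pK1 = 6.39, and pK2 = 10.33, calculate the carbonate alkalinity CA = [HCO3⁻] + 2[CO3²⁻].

CA = 8.24 mmol/L

[CO2*] = KH · pCO2 = 10^(−1.39) × 5790×10^-6 = 2.359×10^-4 mol/L
α₀ = 1/(1 + K1/[H⁺] + K1K2/[H⁺]²) = 1/(1 + 10^+1.54 + 10^-0.86) = 0.02792
DIC = [CO2*]/α₀ = 2.359×10^-4 / 0.02792 = 8.447 mmol/L
CA = (α₁ + 2α₂)·DIC = (0.9682 + 2×0.003855) × 8.447 = 8.24 mmol/L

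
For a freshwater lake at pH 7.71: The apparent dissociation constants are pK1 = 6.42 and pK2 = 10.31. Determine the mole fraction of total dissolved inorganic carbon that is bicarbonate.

α₁ = 0.949

α₁ = 1 / (1 + [H⁺]/K1 + K2/[H⁺]) = 1 / (1 + 10^-1.29 + 10^-2.60)
   = 1 / (1 + 0.051286 + 0.0025119) = 1/1.0538 = 0.9489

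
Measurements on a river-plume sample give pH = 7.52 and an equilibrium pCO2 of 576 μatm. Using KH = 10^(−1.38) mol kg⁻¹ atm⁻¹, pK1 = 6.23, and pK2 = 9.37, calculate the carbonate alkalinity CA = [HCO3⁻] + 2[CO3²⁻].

CA = 0.481 mmol/kg

[CO2*] = KH · pCO2 = 10^(−1.38) × 576×10^-6 = 2.401×10^-5 mol/kg
α₀ = 1/(1 + K1/[H⁺] + K1K2/[H⁺]²) = 1/(1 + 10^+1.29 + 10^-0.56) = 0.04814
DIC = [CO2*]/α₀ = 2.401×10^-5 / 0.04814 = 0.4988 mmol/kg
CA = (α₁ + 2α₂)·DIC = (0.9386 + 2×0.01326) × 0.4988 = 0.481 mmol/kg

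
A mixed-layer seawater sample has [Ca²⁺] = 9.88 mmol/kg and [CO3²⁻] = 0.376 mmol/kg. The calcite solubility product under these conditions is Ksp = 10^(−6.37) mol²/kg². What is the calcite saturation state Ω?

Ksp = 10^(−6.37) = 4.266×10^-7
Ω = [Ca²⁺][CO3²⁻]/Ksp = (9.88×10^-3)(0.376×10^-3) / 4.266×10^-7 = 8.71

Ω = 8.71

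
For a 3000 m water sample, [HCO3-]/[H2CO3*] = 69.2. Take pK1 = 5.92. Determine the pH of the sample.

From K1 = [H⁺][HCO3-]/[H2CO3*]:  pH = pK1 + log₁₀([HCO3-]/[H2CO3*])
log₁₀(69.2) = +1.840
pH = 5.92 + (+1.840) = 7.76

pH = 7.76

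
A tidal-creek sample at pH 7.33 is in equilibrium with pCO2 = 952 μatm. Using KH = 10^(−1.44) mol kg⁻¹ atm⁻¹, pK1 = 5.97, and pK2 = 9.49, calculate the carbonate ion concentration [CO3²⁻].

[CO3²⁻] = 5.48 μmol/kg

[CO2*] = KH · pCO2 = 10^(−1.44) × 952×10^-6 = 3.457×10^-5 mol/kg
α₀ = 1/(1 + K1/[H⁺] + K1K2/[H⁺]²) = 1/(1 + 10^+1.36 + 10^-0.80) = 0.04155
DIC = [CO2*]/α₀ = 3.457×10^-5 / 0.04155 = 0.8319 mmol/kg
[CO3²⁻] = α₂·DIC; α₂ = 0.006585, so [CO3²⁻] = 0.006585 × 0.8319 = 0.00548 mmol/kg = 5.48 μmol/kg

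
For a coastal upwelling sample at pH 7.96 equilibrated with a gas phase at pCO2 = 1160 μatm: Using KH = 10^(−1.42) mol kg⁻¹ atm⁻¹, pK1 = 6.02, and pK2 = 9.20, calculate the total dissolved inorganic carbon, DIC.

DIC = 4.11 mmol/kg

[CO2*] = KH · pCO2 = 10^(−1.42) × 1160×10^-6 = 4.410×10^-5 mol/kg
α₀ = 1/(1 + K1/[H⁺] + K1K2/[H⁺]²) = 1/(1 + 10^+1.94 + 10^+0.70) = 0.01074
DIC = [CO2*]/α₀ = 4.410×10^-5 / 0.01074 = 4.11 mmol/kg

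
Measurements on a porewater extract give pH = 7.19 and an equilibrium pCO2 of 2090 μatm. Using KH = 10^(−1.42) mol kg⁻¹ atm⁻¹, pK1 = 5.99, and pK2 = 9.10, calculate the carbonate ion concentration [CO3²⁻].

[CO2*] = KH · pCO2 = 10^(−1.42) × 2090×10^-6 = 7.946×10^-5 mol/kg
α₀ = 1/(1 + K1/[H⁺] + K1K2/[H⁺]²) = 1/(1 + 10^+1.20 + 10^-0.71) = 0.05867
DIC = [CO2*]/α₀ = 7.946×10^-5 / 0.05867 = 1.354 mmol/kg
[CO3²⁻] = α₂·DIC; α₂ = 0.01144, so [CO3²⁻] = 0.01144 × 1.354 = 0.0155 mmol/kg = 15.5 μmol/kg

[CO3²⁻] = 15.5 μmol/kg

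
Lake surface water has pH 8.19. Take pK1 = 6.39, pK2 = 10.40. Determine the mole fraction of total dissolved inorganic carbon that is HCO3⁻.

α₁ = 0.978

α₁ = 1 / (1 + [H⁺]/K1 + K2/[H⁺]) = 1 / (1 + 10^-1.80 + 10^-2.21)
   = 1 / (1 + 0.015849 + 0.0061660) = 1/1.0220 = 0.9785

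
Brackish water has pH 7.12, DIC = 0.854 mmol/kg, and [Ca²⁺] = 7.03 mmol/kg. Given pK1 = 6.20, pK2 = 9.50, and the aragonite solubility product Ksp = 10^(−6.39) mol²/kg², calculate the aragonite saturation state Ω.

Ω = 0.0546

α₂ = 1 / (1 + [H⁺]/K2 + [H⁺]²/(K1K2)) = 1 / (1 + 10^+2.38 + 10^+1.46)
   = 1 / (1 + 239.88 + 28.840) = 1/269.72 = 0.003707
[CO3²⁻] = α₂ × DIC = 0.003707 × 0.854 = 0.003166 mmol/kg = 3.166 μmol/kg
Ksp = 10^(−6.39) = 4.074×10^-7
Ω = [Ca²⁺][CO3²⁻]/Ksp = (7.03×10^-3)(3.166×10^-6) / 4.074×10^-7 = 0.0546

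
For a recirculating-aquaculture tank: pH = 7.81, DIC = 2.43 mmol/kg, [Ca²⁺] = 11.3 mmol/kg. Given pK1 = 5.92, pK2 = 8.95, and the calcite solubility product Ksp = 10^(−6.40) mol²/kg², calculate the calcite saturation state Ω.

Ω = 4.60

α₂ = 1 / (1 + [H⁺]/K2 + [H⁺]²/(K1K2)) = 1 / (1 + 10^+1.14 + 10^-0.75)
   = 1 / (1 + 13.804 + 0.17783) = 1/14.982 = 0.06675
[CO3²⁻] = α₂ × DIC = 0.06675 × 2.43 = 0.1622 mmol/kg
Ksp = 10^(−6.40) = 3.981×10^-7
Ω = [Ca²⁺][CO3²⁻]/Ksp = (11.3×10^-3)(1.622×10^-4) / 3.981×10^-7 = 4.60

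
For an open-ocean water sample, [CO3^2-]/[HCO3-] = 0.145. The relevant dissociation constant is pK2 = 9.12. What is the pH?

From K2 = [H⁺][CO3^2-]/[HCO3-]:  pH = pK2 + log₁₀([CO3^2-]/[HCO3-])
log₁₀(0.145) = -0.839
pH = 9.12 + (-0.839) = 8.28

pH = 8.28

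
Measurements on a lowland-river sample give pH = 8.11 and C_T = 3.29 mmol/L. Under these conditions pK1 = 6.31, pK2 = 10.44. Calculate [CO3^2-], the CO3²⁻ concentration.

α₂ = 1 / (1 + [H⁺]/K2 + [H⁺]²/(K1K2)) = 1 / (1 + 10^+2.33 + 10^+0.53)
   = 1 / (1 + 213.80 + 3.3884) = 1/218.18 = 0.004583
[CO3²⁻] = α₂ × DIC = 0.004583 × 3.29 = 0.0151 mmol/L = 15.1 μmol/L

[CO3²⁻] = 15.1 μmol/L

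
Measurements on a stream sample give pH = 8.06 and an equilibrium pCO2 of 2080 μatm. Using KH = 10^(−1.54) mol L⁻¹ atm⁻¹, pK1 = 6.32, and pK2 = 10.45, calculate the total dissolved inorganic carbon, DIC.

[CO2*] = KH · pCO2 = 10^(−1.54) × 2080×10^-6 = 5.999×10^-5 mol/L
α₀ = 1/(1 + K1/[H⁺] + K1K2/[H⁺]²) = 1/(1 + 10^+1.74 + 10^-0.65) = 0.01780
DIC = [CO2*]/α₀ = 5.999×10^-5 / 0.01780 = 3.37 mmol/L

DIC = 3.37 mmol/L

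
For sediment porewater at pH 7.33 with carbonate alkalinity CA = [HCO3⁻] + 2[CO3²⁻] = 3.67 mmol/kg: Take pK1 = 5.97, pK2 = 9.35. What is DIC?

CA = [HCO3⁻] + 2[CO3²⁻] = (α₁ + 2α₂)·DIC
At pH 7.33: [H⁺]/K1 = 10^-1.36 = 0.043652, K2/[H⁺] = 10^-2.02 = 0.0095499
α₁ = 1/(1 + 0.043652 + 0.0095499) = 1/1.0532 = 0.9495; α₂ = α₁·K2/[H⁺] = 0.009068
α₁ + 2α₂ = 0.9676
DIC = CA / (α₁ + 2α₂) = 3.67 / 0.9676 = 3.79 mmol/kg

DIC = 3.79 mmol/kg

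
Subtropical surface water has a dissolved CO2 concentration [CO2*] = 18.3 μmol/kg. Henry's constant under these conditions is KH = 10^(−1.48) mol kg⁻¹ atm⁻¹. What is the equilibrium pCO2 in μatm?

KH = 10^(−1.48) = 3.311×10^-2 mol kg⁻¹ atm⁻¹
pCO2 = [CO2*]/KH = 18.3×10^-6 / 3.311×10^-2 = 5.53×10^-4 atm = 553 μatm

pCO2 = 553 μatm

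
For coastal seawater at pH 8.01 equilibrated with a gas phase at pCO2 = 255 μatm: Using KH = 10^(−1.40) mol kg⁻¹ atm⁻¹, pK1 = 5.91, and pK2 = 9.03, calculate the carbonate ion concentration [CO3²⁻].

[CO2*] = KH · pCO2 = 10^(−1.40) × 255×10^-6 = 1.015×10^-5 mol/kg
α₀ = 1/(1 + K1/[H⁺] + K1K2/[H⁺]²) = 1/(1 + 10^+2.10 + 10^+1.08) = 0.007199
DIC = [CO2*]/α₀ = 1.015×10^-5 / 0.007199 = 1.410 mmol/kg
[CO3²⁻] = α₂·DIC; α₂ = 0.08655, so [CO3²⁻] = 0.08655 × 1.410 = 0.122 mmol/kg

[CO3²⁻] = 0.122 mmol/kg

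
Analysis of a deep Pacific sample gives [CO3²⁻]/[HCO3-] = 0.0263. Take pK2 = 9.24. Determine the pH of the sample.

From K2 = [H⁺][CO3²⁻]/[HCO3-]:  pH = pK2 + log₁₀([CO3²⁻]/[HCO3-])
log₁₀(0.0263) = -1.580
pH = 9.24 + (-1.580) = 7.66

pH = 7.66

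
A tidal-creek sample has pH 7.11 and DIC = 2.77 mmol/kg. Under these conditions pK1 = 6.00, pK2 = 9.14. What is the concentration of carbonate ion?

[CO3²⁻] = 0.0238 mmol/kg

α₂ = 1 / (1 + [H⁺]/K2 + [H⁺]²/(K1K2)) = 1 / (1 + 10^+2.03 + 10^+0.92)
   = 1 / (1 + 107.15 + 8.3176) = 1/116.47 = 0.008586
[CO3²⁻] = α₂ × DIC = 0.008586 × 2.77 = 0.0238 mmol/kg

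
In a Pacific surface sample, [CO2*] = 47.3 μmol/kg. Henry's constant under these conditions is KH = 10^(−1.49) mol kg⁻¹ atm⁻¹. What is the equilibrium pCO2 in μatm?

pCO2 = 1460 μatm

KH = 10^(−1.49) = 3.236×10^-2 mol kg⁻¹ atm⁻¹
pCO2 = [CO2*]/KH = 47.3×10^-6 / 3.236×10^-2 = 1.46×10^-3 atm = 1460 μatm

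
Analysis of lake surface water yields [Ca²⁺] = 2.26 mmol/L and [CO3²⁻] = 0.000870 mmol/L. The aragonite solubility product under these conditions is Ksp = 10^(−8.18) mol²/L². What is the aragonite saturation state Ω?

Ω = 0.298

Ksp = 10^(−8.18) = 6.607×10^-9
Ω = [Ca²⁺][CO3²⁻]/Ksp = (2.26×10^-3)(0.000870×10^-3) / 6.607×10^-9 = 0.298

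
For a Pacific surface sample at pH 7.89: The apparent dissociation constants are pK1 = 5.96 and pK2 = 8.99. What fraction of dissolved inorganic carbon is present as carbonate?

α₂ = 1 / (1 + [H⁺]/K2 + [H⁺]²/(K1K2)) = 1 / (1 + 10^+1.10 + 10^-0.83)
   = 1 / (1 + 12.589 + 0.14791) = 1/13.737 = 0.07280

α₂ = 0.0728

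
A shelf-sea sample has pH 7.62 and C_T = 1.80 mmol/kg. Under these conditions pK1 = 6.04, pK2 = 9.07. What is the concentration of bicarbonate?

α₁ = 1 / (1 + [H⁺]/K1 + K2/[H⁺]) = 1 / (1 + 10^-1.58 + 10^-1.45)
   = 1 / (1 + 0.026303 + 0.035481) = 1/1.0618 = 0.9418
[HCO3⁻] = α₁ × DIC = 0.9418 × 1.80 = 1.70 mmol/kg

[HCO3⁻] = 1.70 mmol/kg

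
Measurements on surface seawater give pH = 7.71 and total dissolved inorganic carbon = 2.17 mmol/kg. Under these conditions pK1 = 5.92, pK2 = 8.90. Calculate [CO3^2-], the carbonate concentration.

α₂ = 1 / (1 + [H⁺]/K2 + [H⁺]²/(K1K2)) = 1 / (1 + 10^+1.19 + 10^-0.60)
   = 1 / (1 + 15.488 + 0.25119) = 1/16.739 = 0.05974
[CO3²⁻] = α₂ × DIC = 0.05974 × 2.17 = 0.130 mmol/kg

[CO3²⁻] = 0.130 mmol/kg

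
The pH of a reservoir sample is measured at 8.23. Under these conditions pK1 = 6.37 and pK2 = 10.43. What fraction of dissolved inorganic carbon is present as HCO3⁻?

α₁ = 0.980

α₁ = 1 / (1 + [H⁺]/K1 + K2/[H⁺]) = 1 / (1 + 10^-1.86 + 10^-2.20)
   = 1 / (1 + 0.013804 + 0.0063096) = 1/1.0201 = 0.9803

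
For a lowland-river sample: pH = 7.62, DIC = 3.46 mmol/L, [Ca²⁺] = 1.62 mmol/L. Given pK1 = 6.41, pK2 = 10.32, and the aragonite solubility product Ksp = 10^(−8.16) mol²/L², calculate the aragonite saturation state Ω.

Ω = 1.52

α₂ = 1 / (1 + [H⁺]/K2 + [H⁺]²/(K1K2)) = 1 / (1 + 10^+2.70 + 10^+1.49)
   = 1 / (1 + 501.19 + 30.903) = 1/533.09 = 0.001876
[CO3²⁻] = α₂ × DIC = 0.001876 × 3.46 = 0.006490 mmol/L = 6.490 μmol/L
Ksp = 10^(−8.16) = 6.918×10^-9
Ω = [Ca²⁺][CO3²⁻]/Ksp = (1.62×10^-3)(6.490×10^-6) / 6.918×10^-9 = 1.52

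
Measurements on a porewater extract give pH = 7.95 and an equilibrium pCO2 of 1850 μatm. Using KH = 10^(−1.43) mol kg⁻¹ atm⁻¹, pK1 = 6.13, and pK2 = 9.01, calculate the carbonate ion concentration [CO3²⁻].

[CO2*] = KH · pCO2 = 10^(−1.43) × 1850×10^-6 = 6.873×10^-5 mol/kg
α₀ = 1/(1 + K1/[H⁺] + K1K2/[H⁺]²) = 1/(1 + 10^+1.82 + 10^+0.76) = 0.01373
DIC = [CO2*]/α₀ = 6.873×10^-5 / 0.01373 = 5.005 mmol/kg
[CO3²⁻] = α₂·DIC; α₂ = 0.07902, so [CO3²⁻] = 0.07902 × 5.005 = 0.396 mmol/kg

[CO3²⁻] = 0.396 mmol/kg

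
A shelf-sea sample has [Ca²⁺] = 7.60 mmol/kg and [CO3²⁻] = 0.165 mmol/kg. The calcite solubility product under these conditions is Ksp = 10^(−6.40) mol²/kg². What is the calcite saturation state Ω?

Ω = 3.15

Ksp = 10^(−6.40) = 3.981×10^-7
Ω = [Ca²⁺][CO3²⁻]/Ksp = (7.60×10^-3)(0.165×10^-3) / 3.981×10^-7 = 3.15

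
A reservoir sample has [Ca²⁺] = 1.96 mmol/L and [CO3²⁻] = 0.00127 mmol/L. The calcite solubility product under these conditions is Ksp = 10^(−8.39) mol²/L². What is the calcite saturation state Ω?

Ksp = 10^(−8.39) = 4.074×10^-9
Ω = [Ca²⁺][CO3²⁻]/Ksp = (1.96×10^-3)(0.00127×10^-3) / 4.074×10^-9 = 0.611

Ω = 0.611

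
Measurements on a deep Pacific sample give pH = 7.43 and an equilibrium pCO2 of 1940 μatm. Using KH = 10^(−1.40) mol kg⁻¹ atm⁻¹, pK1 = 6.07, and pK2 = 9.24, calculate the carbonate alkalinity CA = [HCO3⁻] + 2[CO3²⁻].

CA = 1.82 mmol/kg

[CO2*] = KH · pCO2 = 10^(−1.40) × 1940×10^-6 = 7.723×10^-5 mol/kg
α₀ = 1/(1 + K1/[H⁺] + K1K2/[H⁺]²) = 1/(1 + 10^+1.36 + 10^-0.45) = 0.04121
DIC = [CO2*]/α₀ = 7.723×10^-5 / 0.04121 = 1.874 mmol/kg
CA = (α₁ + 2α₂)·DIC = (0.9442 + 2×0.01462) × 1.874 = 1.82 mmol/kg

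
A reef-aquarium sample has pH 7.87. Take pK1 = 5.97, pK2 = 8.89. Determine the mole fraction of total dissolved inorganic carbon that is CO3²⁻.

α₂ = 0.0862

α₂ = 1 / (1 + [H⁺]/K2 + [H⁺]²/(K1K2)) = 1 / (1 + 10^+1.02 + 10^-0.88)
   = 1 / (1 + 10.471 + 0.13183) = 1/11.603 = 0.08618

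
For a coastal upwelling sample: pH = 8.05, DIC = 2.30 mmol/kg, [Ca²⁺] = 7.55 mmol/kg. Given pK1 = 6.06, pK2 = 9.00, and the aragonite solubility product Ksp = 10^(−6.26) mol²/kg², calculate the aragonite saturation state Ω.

α₂ = 1 / (1 + [H⁺]/K2 + [H⁺]²/(K1K2)) = 1 / (1 + 10^+0.95 + 10^-1.04)
   = 1 / (1 + 8.9125 + 0.091201) = 1/10.004 = 0.09996
[CO3²⁻] = α₂ × DIC = 0.09996 × 2.30 = 0.2299 mmol/kg
Ksp = 10^(−6.26) = 5.495×10^-7
Ω = [Ca²⁺][CO3²⁻]/Ksp = (7.55×10^-3)(2.299×10^-4) / 5.495×10^-7 = 3.16

Ω = 3.16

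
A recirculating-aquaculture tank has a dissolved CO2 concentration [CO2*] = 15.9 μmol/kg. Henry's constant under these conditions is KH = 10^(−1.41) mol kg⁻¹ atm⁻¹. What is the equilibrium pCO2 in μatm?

KH = 10^(−1.41) = 3.890×10^-2 mol kg⁻¹ atm⁻¹
pCO2 = [CO2*]/KH = 15.9×10^-6 / 3.890×10^-2 = 4.09×10^-4 atm = 409 μatm

pCO2 = 409 μatm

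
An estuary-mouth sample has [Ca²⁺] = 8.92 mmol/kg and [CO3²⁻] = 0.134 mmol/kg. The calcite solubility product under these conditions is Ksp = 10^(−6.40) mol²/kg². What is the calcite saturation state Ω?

Ω = 3.00

Ksp = 10^(−6.40) = 3.981×10^-7
Ω = [Ca²⁺][CO3²⁻]/Ksp = (8.92×10^-3)(0.134×10^-3) / 3.981×10^-7 = 3.00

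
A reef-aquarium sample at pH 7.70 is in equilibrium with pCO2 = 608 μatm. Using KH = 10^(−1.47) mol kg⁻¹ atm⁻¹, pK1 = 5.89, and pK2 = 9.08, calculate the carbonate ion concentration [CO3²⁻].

[CO3²⁻] = 0.0555 mmol/kg

[CO2*] = KH · pCO2 = 10^(−1.47) × 608×10^-6 = 2.060×10^-5 mol/kg
α₀ = 1/(1 + K1/[H⁺] + K1K2/[H⁺]²) = 1/(1 + 10^+1.81 + 10^+0.43) = 0.01465
DIC = [CO2*]/α₀ = 2.060×10^-5 / 0.01465 = 1.406 mmol/kg
[CO3²⁻] = α₂·DIC; α₂ = 0.03943, so [CO3²⁻] = 0.03943 × 1.406 = 0.0555 mmol/kg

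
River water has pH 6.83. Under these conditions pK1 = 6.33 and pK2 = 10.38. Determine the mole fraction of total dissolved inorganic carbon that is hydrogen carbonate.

α₁ = 0.760

α₁ = 1 / (1 + [H⁺]/K1 + K2/[H⁺]) = 1 / (1 + 10^-0.50 + 10^-3.55)
   = 1 / (1 + 0.31623 + 0.00028184) = 1/1.3165 = 0.7596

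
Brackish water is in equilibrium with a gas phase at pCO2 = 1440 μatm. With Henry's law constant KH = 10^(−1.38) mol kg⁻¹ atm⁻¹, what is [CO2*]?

KH = 10^(−1.38) = 4.169×10^-2 mol kg⁻¹ atm⁻¹
[CO2*] = KH · pCO2 = 4.169×10^-2 × 1440×10^-6 atm = 6.00×10^-5 mol/kg

[CO2*] = 60.0 μmol/kg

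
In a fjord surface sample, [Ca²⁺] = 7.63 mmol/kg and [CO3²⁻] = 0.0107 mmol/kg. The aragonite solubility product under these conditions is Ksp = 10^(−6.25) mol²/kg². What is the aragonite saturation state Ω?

Ksp = 10^(−6.25) = 5.623×10^-7
Ω = [Ca²⁺][CO3²⁻]/Ksp = (7.63×10^-3)(0.0107×10^-3) / 5.623×10^-7 = 0.145

Ω = 0.145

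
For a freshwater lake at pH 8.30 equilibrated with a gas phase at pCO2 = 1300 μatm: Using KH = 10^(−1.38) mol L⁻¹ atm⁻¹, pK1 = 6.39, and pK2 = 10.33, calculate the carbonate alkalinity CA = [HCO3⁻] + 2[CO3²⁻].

CA = 4.49 mmol/L

[CO2*] = KH · pCO2 = 10^(−1.38) × 1300×10^-6 = 5.419×10^-5 mol/L
α₀ = 1/(1 + K1/[H⁺] + K1K2/[H⁺]²) = 1/(1 + 10^+1.91 + 10^-0.12) = 0.01204
DIC = [CO2*]/α₀ = 5.419×10^-5 / 0.01204 = 4.500 mmol/L
CA = (α₁ + 2α₂)·DIC = (0.9788 + 2×0.009135) × 4.500 = 4.49 mmol/L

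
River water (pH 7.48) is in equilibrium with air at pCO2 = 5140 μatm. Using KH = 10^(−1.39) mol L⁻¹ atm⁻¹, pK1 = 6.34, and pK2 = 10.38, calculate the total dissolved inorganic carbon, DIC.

DIC = 3.10 mmol/L

[CO2*] = KH · pCO2 = 10^(−1.39) × 5140×10^-6 = 2.094×10^-4 mol/L
α₀ = 1/(1 + K1/[H⁺] + K1K2/[H⁺]²) = 1/(1 + 10^+1.14 + 10^-1.76) = 0.06747
DIC = [CO2*]/α₀ = 2.094×10^-4 / 0.06747 = 3.10 mmol/L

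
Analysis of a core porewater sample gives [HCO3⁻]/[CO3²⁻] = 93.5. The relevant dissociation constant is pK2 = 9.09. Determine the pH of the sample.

pH = 7.12

From K2 = [H⁺][CO3²⁻]/[HCO3⁻]:  pH = pK2 − log₁₀([HCO3⁻]/[CO3²⁻])
log₁₀(93.5) = +1.971
pH = 9.09 − (+1.971) = 7.12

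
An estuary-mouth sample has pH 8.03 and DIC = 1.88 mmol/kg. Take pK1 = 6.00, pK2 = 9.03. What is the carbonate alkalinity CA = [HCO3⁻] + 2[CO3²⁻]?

CA = [HCO3⁻] + 2[CO3²⁻] = (α₁ + 2α₂)·DIC
At pH 8.03: [H⁺]/K1 = 10^-2.03 = 0.0093325, K2/[H⁺] = 10^-1.00 = 0.10000
α₁ = 1/(1 + 0.0093325 + 0.10000) = 1/1.1093 = 0.9014; α₂ = α₁·K2/[H⁺] = 0.09014
α₁ + 2α₂ = 1.0817
CA = 1.0817 × 1.88 = 2.03 mmol/kg

CA = 2.03 mmol/kg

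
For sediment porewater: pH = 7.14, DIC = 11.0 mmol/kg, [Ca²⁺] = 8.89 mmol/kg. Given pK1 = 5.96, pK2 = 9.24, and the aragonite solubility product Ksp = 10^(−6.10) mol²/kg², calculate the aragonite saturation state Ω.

Ω = 0.911

α₂ = 1 / (1 + [H⁺]/K2 + [H⁺]²/(K1K2)) = 1 / (1 + 10^+2.10 + 10^+0.92)
   = 1 / (1 + 125.89 + 8.3176) = 1/135.21 = 0.007396
[CO3²⁻] = α₂ × DIC = 0.007396 × 11.0 = 0.08135 mmol/kg
Ksp = 10^(−6.10) = 7.943×10^-7
Ω = [Ca²⁺][CO3²⁻]/Ksp = (8.89×10^-3)(8.135×10^-5) / 7.943×10^-7 = 0.911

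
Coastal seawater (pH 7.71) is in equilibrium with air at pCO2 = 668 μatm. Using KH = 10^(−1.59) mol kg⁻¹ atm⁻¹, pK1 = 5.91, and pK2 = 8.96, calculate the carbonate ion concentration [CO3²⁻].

[CO3²⁻] = 0.0609 mmol/kg

[CO2*] = KH · pCO2 = 10^(−1.59) × 668×10^-6 = 1.717×10^-5 mol/kg
α₀ = 1/(1 + K1/[H⁺] + K1K2/[H⁺]²) = 1/(1 + 10^+1.80 + 10^+0.55) = 0.01478
DIC = [CO2*]/α₀ = 1.717×10^-5 / 0.01478 = 1.161 mmol/kg
[CO3²⁻] = α₂·DIC; α₂ = 0.05245, so [CO3²⁻] = 0.05245 × 1.161 = 0.0609 mmol/kg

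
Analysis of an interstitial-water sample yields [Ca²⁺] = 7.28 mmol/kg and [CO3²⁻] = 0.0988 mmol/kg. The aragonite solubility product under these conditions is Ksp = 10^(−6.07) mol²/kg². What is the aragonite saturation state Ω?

Ksp = 10^(−6.07) = 8.511×10^-7
Ω = [Ca²⁺][CO3²⁻]/Ksp = (7.28×10^-3)(0.0988×10^-3) / 8.511×10^-7 = 0.845

Ω = 0.845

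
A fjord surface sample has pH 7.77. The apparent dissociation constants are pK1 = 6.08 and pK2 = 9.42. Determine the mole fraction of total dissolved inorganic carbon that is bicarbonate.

α₁ = 1 / (1 + [H⁺]/K1 + K2/[H⁺]) = 1 / (1 + 10^-1.69 + 10^-1.65)
   = 1 / (1 + 0.020417 + 0.022387) = 1/1.0428 = 0.9590

α₁ = 0.959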